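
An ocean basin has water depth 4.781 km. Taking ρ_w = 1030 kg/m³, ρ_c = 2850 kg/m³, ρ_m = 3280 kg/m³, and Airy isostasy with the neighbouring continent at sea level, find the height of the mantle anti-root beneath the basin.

For local isostatic compensation: replacing crust with seawater at the top is compensated by replacing crust with mantle at the base: d (ρ_c − ρ_w) = a (ρ_m − ρ_c).
a = d (ρ_c − ρ_w)/(ρ_m − ρ_c) = 4.781 km × 1820/430 = 20.2 km.

20.2 km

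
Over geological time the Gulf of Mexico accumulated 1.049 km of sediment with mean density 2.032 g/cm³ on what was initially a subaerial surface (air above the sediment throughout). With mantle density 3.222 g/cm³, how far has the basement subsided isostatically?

Subaerial load: s = t ρ_sed / ρ_m = 1.049 km × 2.032/3.222 = 0.662 km.

0.662 km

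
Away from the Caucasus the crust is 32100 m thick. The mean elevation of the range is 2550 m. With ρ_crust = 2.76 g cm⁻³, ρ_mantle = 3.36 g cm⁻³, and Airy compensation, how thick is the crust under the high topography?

46400 m

Root depth r = h ρ_c / (ρ_m − ρ_c) = 2550 m × 2.76 / 0.6 = 11730 m.
Total thickness = T + h + r = 32100 m + 2550 m + 11730 m = 46400 m.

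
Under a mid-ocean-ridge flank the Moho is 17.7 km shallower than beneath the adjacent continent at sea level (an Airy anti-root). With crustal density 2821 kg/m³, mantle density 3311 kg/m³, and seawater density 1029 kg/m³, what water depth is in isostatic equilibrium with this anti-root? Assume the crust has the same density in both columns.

Replacing a thickness d of crust by seawater at the top must be balanced by replacing crust with mantle at the base: d (ρ_c − ρ_w) = a (ρ_m − ρ_c).
d = a (ρ_m − ρ_c)/(ρ_c − ρ_w) = 17.7 km × 490/1792 = 4.84 km.

4.84 km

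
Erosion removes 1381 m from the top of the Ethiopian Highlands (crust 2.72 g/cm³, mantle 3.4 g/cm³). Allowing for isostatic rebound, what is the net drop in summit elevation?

Rebound u = e ρ_c/ρ_m = 1381 m × 2.72/3.4 = 1105 m.
Net surface drop = e − u = 1381 m − 1105 m = e (ρ_m − ρ_c)/ρ_m = 276 m.

276 m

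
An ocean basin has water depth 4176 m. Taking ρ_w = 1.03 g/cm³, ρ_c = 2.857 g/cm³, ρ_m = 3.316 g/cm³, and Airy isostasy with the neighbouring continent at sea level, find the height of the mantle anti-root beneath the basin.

For local isostatic compensation: replacing crust with seawater at the top is compensated by replacing crust with mantle at the base: d (ρ_c − ρ_w) = a (ρ_m − ρ_c).
a = d (ρ_c − ρ_w)/(ρ_m − ρ_c) = 4176 m × 1.827/0.459 = 16600 m.

16600 m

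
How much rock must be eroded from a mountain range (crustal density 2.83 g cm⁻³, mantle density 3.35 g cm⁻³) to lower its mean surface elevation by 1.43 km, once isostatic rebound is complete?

Net drop Δ = e − u = e − e ρ_c/ρ_m = e (ρ_m − ρ_c)/ρ_m.
e = Δ ρ_m/(ρ_m − ρ_c) = 1.43 km × 3.35/0.52 = 9.21 km.

9.21 km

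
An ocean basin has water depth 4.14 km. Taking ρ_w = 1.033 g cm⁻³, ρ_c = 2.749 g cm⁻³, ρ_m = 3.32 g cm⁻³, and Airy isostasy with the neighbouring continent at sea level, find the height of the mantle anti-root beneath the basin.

In Airy isostatic equilibrium: replacing crust with seawater at the top is compensated by replacing crust with mantle at the base: d (ρ_c − ρ_w) = a (ρ_m − ρ_c).
a = d (ρ_c − ρ_w)/(ρ_m − ρ_c) = 4.14 km × 1.716/0.571 = 12.4 km.

12.4 km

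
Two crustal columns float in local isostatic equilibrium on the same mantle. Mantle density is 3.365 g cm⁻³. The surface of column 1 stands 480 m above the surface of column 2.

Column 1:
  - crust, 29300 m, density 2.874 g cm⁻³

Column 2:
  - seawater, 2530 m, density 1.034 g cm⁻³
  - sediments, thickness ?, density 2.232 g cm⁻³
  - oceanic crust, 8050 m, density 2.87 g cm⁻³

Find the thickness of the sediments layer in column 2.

Take the compensation level at the base of the deeper column (depth z_c below the surface of column 1) and equate Σ ρ_i t_i down to z_c; mantle fills any gap and the z_c terms cancel.
Column 1: 29300×2.874 + (z_c − 29300)×3.365
Column 2: 480×0 + 2530×1.034 + x×2.232 + 8050×2.87 + (z_c − 480 − 10580 − x)×3.365
The z_c×3.365 term appears on both sides and cancels. Collect the known terms of each column as K = Σ(ρt)_known − 3.365 × (depth of known layers): K_1 = 84208.2 − 3.365×29300 = −14386.3; K_2 = 25719.52 − 3.365×(480 + 10580) = −11497.38.
Balance: K_1 = K_2 − x×(3.365 − 2.232), so x = (K_2 − K_1)/(3.365 − 2.232) = 2888.92/1.133 = 2550 m.

2550 m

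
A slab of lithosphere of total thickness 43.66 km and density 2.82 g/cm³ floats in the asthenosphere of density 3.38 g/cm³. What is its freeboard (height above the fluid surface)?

Floating equilibrium: submerged depth d = t ρ_obj/ρ_fluid = 43.66 km × 2.82/3.38 = 36.43 km.
Freeboard = t − d = 43.66 km − 36.43 km = 7.23 km.

7.23 km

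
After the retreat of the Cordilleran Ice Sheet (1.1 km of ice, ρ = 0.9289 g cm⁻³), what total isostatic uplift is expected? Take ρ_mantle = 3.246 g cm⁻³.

0.315 km

Removing the load lets mantle flow back in; uplift u satisfies ρ_ice t = ρ_m u.
u = t ρ_ice/ρ_m = 1.1 km × 0.9289/3.246 = 0.315 km.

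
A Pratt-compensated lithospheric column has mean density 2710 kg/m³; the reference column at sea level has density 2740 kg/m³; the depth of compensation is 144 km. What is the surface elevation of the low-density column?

ρ_ref D = ρ (D + h) → h = D (ρ_ref − ρ)/ρ.
h = 144 km × (2740 − 2710)/2710 = 1.59 km.

1.59 km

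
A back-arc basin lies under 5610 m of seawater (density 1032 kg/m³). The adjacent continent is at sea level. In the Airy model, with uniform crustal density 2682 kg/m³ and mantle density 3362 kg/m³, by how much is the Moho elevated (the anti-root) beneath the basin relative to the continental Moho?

13600 m

Equating mass per unit area of the two columns: replacing crust with seawater at the top is compensated by replacing crust with mantle at the base: d (ρ_c − ρ_w) = a (ρ_m − ρ_c).
a = d (ρ_c − ρ_w)/(ρ_m − ρ_c) = 5610 m × 1650/680 = 13600 m.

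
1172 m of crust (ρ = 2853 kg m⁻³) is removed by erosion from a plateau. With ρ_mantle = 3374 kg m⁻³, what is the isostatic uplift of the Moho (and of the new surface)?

Unloading: uplift u = e ρ_c/ρ_m = 1172 m × 2853/3374 = 991 m.

991 m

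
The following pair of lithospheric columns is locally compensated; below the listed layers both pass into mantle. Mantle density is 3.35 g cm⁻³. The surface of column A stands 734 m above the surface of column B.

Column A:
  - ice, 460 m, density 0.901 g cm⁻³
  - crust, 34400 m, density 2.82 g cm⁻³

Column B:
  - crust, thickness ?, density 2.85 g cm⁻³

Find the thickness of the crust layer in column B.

Take the compensation level at the base of the deeper column (depth z_c below the surface of column A) and equate Σ ρ_i t_i down to z_c; mantle fills any gap and the z_c terms cancel.
Column A: 460×0.901 + 34400×2.82 + (z_c − 34860)×3.35
Column B: 734×0 + x×2.85 + (z_c − 734 − 0 − x)×3.35
The z_c×3.35 term appears on both sides and cancels. Collect the known terms of each column as K = Σ(ρt)_known − 3.35 × (depth of known layers): K_A = 97422.46 − 3.35×34860 = −19358.54; K_B = 0 − 3.35×(734 + 0) = −2458.9.
Balance: K_A = K_B − x×(3.35 − 2.85), so x = (K_B − K_A)/(3.35 − 2.85) = 16899.6/0.5 = 33800 m.

33800 m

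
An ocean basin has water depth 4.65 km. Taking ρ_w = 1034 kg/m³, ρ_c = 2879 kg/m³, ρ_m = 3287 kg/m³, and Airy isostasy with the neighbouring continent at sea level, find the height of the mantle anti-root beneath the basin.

21 km

By Archimedes' principle applied to the lithosphere: replacing crust with seawater at the top is compensated by replacing crust with mantle at the base: d (ρ_c − ρ_w) = a (ρ_m − ρ_c).
a = d (ρ_c − ρ_w)/(ρ_m − ρ_c) = 4.65 km × 1845/408 = 21 km.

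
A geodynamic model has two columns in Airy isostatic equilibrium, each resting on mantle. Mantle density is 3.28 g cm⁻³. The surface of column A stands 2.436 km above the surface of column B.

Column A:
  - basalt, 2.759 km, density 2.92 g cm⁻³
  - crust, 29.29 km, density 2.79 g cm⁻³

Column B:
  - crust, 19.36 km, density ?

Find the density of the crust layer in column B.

Take the compensation level at the base of the deeper column (depth z_c below the surface of column A) and equate Σ ρ_i t_i down to z_c; mantle fills any gap and the z_c terms cancel.
Column A: 2.759×2.92 + 29.29×2.79 + (z_c − 32.049)×3.28
Column B: 2.436×0 + 19.36×ρ + (z_c − 2.436 − 19.36)×3.28
The z_c×3.28 term appears on both sides and cancels. Collect the known terms of each column as K = Σ(ρt)_known − 3.28 × (depth of known layers): K_A = 89.77538 − 3.28×32.049 = −15.34534; K_B = 0 − 3.28×(2.436 + 19.36) = −71.49088.
Balance: K_A = K_B + 19.36×ρ, so ρ = (K_A − K_B)/19.36 = 56.1455/19.36 = 2.9 g cm⁻³.

2.9 g cm⁻³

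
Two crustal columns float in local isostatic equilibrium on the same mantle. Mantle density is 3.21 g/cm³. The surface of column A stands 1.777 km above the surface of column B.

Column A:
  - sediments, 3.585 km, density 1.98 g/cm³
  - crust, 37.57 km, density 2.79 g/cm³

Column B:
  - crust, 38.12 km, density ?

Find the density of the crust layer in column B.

2.83 g/cm³

Take the compensation level at the base of the deeper column (depth z_c below the surface of column A) and equate Σ ρ_i t_i down to z_c; mantle fills any gap and the z_c terms cancel.
Column A: 3.585×1.98 + 37.57×2.79 + (z_c − 41.155)×3.21
Column B: 1.777×0 + 38.12×ρ + (z_c − 1.777 − 38.12)×3.21
The z_c×3.21 term appears on both sides and cancels. Collect the known terms of each column as K = Σ(ρt)_known − 3.21 × (depth of known layers): K_A = 111.9186 − 3.21×41.155 = −20.18895; K_B = 0 − 3.21×(1.777 + 38.12) = −128.06937.
Balance: K_A = K_B + 38.12×ρ, so ρ = (K_A − K_B)/38.12 = 107.88/38.12 = 2.83 g/cm³.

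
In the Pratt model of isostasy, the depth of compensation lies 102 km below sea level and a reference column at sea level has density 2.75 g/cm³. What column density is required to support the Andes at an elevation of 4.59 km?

Pratt balance: ρ_ref D = ρ (D + h).
ρ = ρ_ref D/(D + h) = 2.75 × 102 km/(102 km + 4.59 km) = 2.63 g/cm³.

2.63 g/cm³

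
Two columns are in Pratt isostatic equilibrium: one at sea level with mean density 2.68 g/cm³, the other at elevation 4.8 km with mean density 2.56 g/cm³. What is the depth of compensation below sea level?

102 km

ρ_ref D = ρ (D + h) → D (ρ_ref − ρ) = ρ h.
D = ρ h/(ρ_ref − ρ) = 2.56 × 4.8 km/(2.68 − 2.56) = 102 km.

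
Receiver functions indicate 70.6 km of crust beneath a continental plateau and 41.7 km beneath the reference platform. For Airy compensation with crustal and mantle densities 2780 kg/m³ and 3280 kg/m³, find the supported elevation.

Excess crust Δ = 70.6 km − 41.7 km = 28.9 km, split between elevation h and root r with h + r = Δ.
Airy balance ρ_c h = (ρ_m − ρ_c) r gives r = h ρ_c/(ρ_m − ρ_c), so h (1 + ρ_c/(ρ_m − ρ_c)) = Δ, i.e. h = Δ (ρ_m − ρ_c)/ρ_m.
h = 28.9 km × 500/3280 = 4.41 km.

4.41 km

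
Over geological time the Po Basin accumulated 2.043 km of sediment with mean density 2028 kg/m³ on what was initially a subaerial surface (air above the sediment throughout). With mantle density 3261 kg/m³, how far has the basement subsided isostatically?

Subaerial load: s = t ρ_sed / ρ_m = 2.043 km × 2028/3261 = 1.27 km.

1.27 km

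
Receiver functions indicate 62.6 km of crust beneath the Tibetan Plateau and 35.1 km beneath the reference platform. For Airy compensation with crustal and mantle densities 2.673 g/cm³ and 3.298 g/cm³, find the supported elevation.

Excess crust Δ = 62.6 km − 35.1 km = 27.5 km, split between elevation h and root r with h + r = Δ.
Airy balance ρ_c h = (ρ_m − ρ_c) r gives r = h ρ_c/(ρ_m − ρ_c), so h (1 + ρ_c/(ρ_m − ρ_c)) = Δ, i.e. h = Δ (ρ_m − ρ_c)/ρ_m.
h = 27.5 km × 0.625/3.298 = 5.21 km.

5.21 km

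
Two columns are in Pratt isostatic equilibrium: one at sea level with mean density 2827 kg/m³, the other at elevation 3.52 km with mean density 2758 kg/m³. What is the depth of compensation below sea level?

141 km

ρ_ref D = ρ (D + h) → D (ρ_ref − ρ) = ρ h.
D = ρ h/(ρ_ref − ρ) = 2758 × 3.52 km/(2827 − 2758) = 141 km.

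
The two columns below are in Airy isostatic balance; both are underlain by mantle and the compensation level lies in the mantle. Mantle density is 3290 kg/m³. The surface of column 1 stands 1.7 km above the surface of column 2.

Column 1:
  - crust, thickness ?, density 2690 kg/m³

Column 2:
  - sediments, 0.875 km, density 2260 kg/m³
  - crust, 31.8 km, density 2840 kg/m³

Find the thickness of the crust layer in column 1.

34.7 km

Take the compensation level at the base of the deeper column (depth z_c below the surface of column 1) and equate Σ ρ_i t_i down to z_c; mantle fills any gap and the z_c terms cancel.
Column 1: x×2690 + (z_c − 0 − x)×3290
Column 2: 1.7×0 + 0.875×2260 + 31.8×2840 + (z_c − 1.7 − 32.675)×3290
The z_c×3290 term appears on both sides and cancels. Collect the known terms of each column as K = Σ(ρt)_known − 3290 × (depth of known layers): K_1 = 0 − 3290×0 = 0; K_2 = 92289.5 − 3290×(1.7 + 32.675) = −20804.25.
Balance: K_1 − x×(3290 − 2690) = K_2, so x = (K_1 − K_2)/(3290 − 2690) = 20804.2/600 = 34.7 km.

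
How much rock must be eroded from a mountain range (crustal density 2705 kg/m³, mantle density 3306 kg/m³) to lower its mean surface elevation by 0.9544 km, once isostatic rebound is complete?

Net drop Δ = e − u = e − e ρ_c/ρ_m = e (ρ_m − ρ_c)/ρ_m.
e = Δ ρ_m/(ρ_m − ρ_c) = 0.9544 km × 3306/601 = 5.25 km.

5.25 km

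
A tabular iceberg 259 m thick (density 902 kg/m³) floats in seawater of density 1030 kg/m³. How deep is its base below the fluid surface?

227 m

Draft d = t ρ_obj/ρ_fluid = 259 m × 902/1030 = 227 m.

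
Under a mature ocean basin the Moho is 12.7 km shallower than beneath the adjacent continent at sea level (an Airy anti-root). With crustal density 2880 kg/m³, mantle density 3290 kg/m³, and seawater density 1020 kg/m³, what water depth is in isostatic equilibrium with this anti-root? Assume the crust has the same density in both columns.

2.8 km

Replacing a thickness d of crust by seawater at the top must be balanced by replacing crust with mantle at the base: d (ρ_c − ρ_w) = a (ρ_m − ρ_c).
d = a (ρ_m − ρ_c)/(ρ_c − ρ_w) = 12.7 km × 410/1860 = 2.8 km.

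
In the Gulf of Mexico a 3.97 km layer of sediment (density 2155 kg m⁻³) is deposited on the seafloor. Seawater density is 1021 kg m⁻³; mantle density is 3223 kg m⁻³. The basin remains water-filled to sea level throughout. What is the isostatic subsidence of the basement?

2.04 km

Submarine loading: the sediment displaces seawater, and the subsidence is in turn flooded, so s (ρ_m − ρ_w) = t (ρ_sed − ρ_w).
s = 3.97 km × (2155 − 1021) / (3223 − 1021) = 2.04 km.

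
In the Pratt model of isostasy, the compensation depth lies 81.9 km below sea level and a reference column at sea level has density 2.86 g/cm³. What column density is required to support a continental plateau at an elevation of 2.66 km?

2.77 g/cm³

Pratt balance: ρ_ref D = ρ (D + h).
ρ = ρ_ref D/(D + h) = 2.86 × 81.9 km/(81.9 km + 2.66 km) = 2.77 g/cm³.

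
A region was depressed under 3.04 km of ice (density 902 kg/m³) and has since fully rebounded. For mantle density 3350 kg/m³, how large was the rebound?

Removing the load lets mantle flow back in; uplift u satisfies ρ_ice t = ρ_m u.
u = t ρ_ice/ρ_m = 3.04 km × 902/3350 = 0.819 km.

0.819 km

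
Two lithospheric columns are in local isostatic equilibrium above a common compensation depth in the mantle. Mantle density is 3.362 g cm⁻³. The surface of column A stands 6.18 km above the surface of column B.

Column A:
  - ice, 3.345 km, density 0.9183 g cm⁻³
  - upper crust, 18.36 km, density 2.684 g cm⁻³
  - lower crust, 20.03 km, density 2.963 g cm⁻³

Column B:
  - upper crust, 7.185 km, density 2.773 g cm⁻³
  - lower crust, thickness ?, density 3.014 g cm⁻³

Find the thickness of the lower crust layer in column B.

10.4 km

Take the compensation level at the base of the deeper column (depth z_c below the surface of column A) and equate Σ ρ_i t_i down to z_c; mantle fills any gap and the z_c terms cancel.
Column A: 3.345×0.9183 + 18.36×2.684 + 20.03×2.963 + (z_c − 41.735)×3.362
Column B: 6.18×0 + 7.185×2.773 + x×3.014 + (z_c − 6.18 − 7.185 − x)×3.362
The z_c×3.362 term appears on both sides and cancels. Collect the known terms of each column as K = Σ(ρt)_known − 3.362 × (depth of known layers): K_A = 111.698844 − 3.362×41.735 = −28.6142265; K_B = 19.924005 − 3.362×(6.18 + 7.185) = −25.009125.
Balance: K_A = K_B − x×(3.362 − 3.014), so x = (K_B − K_A)/(3.362 − 3.014) = 3.6051/0.348 = 10.4 km.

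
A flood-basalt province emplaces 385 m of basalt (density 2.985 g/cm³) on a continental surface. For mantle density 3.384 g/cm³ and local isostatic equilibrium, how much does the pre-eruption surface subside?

340 m

Subaerial loading: s = t ρ_load / ρ_m.
s = 385 m × 2.985/3.384 = 340 m.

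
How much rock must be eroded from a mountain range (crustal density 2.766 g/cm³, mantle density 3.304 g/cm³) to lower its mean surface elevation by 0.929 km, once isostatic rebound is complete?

Net drop Δ = e − u = e − e ρ_c/ρ_m = e (ρ_m − ρ_c)/ρ_m.
e = Δ ρ_m/(ρ_m − ρ_c) = 0.929 km × 3.304/0.538 = 5.71 km.

5.71 km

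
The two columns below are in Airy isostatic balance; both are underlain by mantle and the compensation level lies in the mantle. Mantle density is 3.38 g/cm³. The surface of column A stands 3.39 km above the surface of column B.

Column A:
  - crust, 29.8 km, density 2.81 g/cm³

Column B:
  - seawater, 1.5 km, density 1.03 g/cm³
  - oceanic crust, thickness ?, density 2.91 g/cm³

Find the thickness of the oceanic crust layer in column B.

4.26 km

Take the compensation level at the base of the deeper column (depth z_c below the surface of column A) and equate Σ ρ_i t_i down to z_c; mantle fills any gap and the z_c terms cancel.
Column A: 29.8×2.81 + (z_c − 29.8)×3.38
Column B: 3.39×0 + 1.5×1.03 + x×2.91 + (z_c − 3.39 − 1.5 − x)×3.38
The z_c×3.38 term appears on both sides and cancels. Collect the known terms of each column as K = Σ(ρt)_known − 3.38 × (depth of known layers): K_A = 83.738 − 3.38×29.8 = −16.986; K_B = 1.545 − 3.38×(3.39 + 1.5) = −14.9832.
Balance: K_A = K_B − x×(3.38 − 2.91), so x = (K_B − K_A)/(3.38 − 2.91) = 2.0028/0.47 = 4.26 km.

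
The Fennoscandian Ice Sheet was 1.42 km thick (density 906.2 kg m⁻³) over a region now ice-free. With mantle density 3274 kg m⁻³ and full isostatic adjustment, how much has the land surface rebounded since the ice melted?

0.393 km

Removing the load lets mantle flow back in; uplift u satisfies ρ_ice t = ρ_m u.
u = t ρ_ice/ρ_m = 1.42 km × 906.2/3274 = 0.393 km.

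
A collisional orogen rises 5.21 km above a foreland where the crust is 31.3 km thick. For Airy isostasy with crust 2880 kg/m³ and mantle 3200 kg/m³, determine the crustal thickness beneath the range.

83.4 km

Root depth r = h ρ_c / (ρ_m − ρ_c) = 5.21 km × 2880 / 320 = 46.89 km.
Total thickness = T + h + r = 31.3 km + 5.21 km + 46.89 km = 83.4 km.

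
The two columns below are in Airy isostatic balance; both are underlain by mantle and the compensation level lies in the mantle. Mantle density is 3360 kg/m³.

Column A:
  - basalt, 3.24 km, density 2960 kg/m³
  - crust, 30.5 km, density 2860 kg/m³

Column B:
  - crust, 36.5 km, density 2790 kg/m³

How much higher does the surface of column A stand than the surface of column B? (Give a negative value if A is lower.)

For any compensation level in the mantle, the mantle terms cancel and isostasy reduces to e = (Σt_A − Σt_B) − (Σ(ρt)_A − Σ(ρt)_B) / ρ_m.
Σt_A = 33.74 km; Σt_B = 36.5 km; Σ(ρt)_A = 96820.4; Σ(ρt)_B = 101835 (in km·kg/m³).
e = (33.74 − 36.5) − (96820.4 − 101835) / 3360 = −1.27 km.

−1.27 km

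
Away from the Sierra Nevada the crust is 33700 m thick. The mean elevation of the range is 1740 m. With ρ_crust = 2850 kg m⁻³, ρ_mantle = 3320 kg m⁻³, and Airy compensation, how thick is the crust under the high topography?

Root depth r = h ρ_c / (ρ_m − ρ_c) = 1740 m × 2850 / 470 = 10550 m.
Total thickness = T + h + r = 33700 m + 1740 m + 10550 m = 46000 m.

46000 m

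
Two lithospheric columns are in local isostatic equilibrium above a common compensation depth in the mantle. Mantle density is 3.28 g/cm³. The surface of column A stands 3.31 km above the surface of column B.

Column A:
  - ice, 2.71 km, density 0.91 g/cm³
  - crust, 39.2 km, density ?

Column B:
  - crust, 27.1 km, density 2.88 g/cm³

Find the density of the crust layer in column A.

Take the compensation level at the base of the deeper column (depth z_c below the surface of column A) and equate Σ ρ_i t_i down to z_c; mantle fills any gap and the z_c terms cancel.
Column A: 2.71×0.91 + 39.2×ρ + (z_c − 41.91)×3.28
Column B: 3.31×0 + 27.1×2.88 + (z_c − 3.31 − 27.1)×3.28
The z_c×3.28 term appears on both sides and cancels. Collect the known terms of each column as K = Σ(ρt)_known − 3.28 × (depth of known layers): K_A = 2.4661 − 3.28×41.91 = −134.9987; K_B = 78.048 − 3.28×(3.31 + 27.1) = −21.6968.
Balance: K_A + 39.2×ρ = K_B, so ρ = (K_B − K_A)/39.2 = 113.302/39.2 = 2.89 g/cm³.

2.89 g/cm³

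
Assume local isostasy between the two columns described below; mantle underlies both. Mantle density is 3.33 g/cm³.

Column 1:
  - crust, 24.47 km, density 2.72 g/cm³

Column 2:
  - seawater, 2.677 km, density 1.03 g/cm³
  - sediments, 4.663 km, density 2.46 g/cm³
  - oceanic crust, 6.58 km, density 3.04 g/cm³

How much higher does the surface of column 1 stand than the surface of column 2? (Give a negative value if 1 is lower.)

0.842 km

For any compensation level in the mantle, the mantle terms cancel and isostasy reduces to e = (Σt_1 − Σt_2) − (Σ(ρt)_1 − Σ(ρt)_2) / ρ_m.
Σt_1 = 24.47 km; Σt_2 = 13.92 km; Σ(ρt)_1 = 66.5584; Σ(ρt)_2 = 34.23149 (in km·g/cm³).
e = (24.47 − 13.92) − (66.5584 − 34.23149) / 3.33 = 0.842 km.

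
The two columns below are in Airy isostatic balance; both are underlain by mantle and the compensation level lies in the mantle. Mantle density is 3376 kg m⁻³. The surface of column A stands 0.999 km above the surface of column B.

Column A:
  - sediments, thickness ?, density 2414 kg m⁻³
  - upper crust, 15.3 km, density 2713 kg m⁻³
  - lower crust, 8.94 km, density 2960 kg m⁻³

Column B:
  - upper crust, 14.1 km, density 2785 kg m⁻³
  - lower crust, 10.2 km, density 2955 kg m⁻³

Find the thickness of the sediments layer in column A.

Take the compensation level at the base of the deeper column (depth z_c below the surface of column A) and equate Σ ρ_i t_i down to z_c; mantle fills any gap and the z_c terms cancel.
Column A: x×2414 + 15.3×2713 + 8.94×2960 + (z_c − 24.24 − x)×3376
Column B: 0.999×0 + 14.1×2785 + 10.2×2955 + (z_c − 0.999 − 24.3)×3376
The z_c×3376 term appears on both sides and cancels. Collect the known terms of each column as K = Σ(ρt)_known − 3376 × (depth of known layers): K_A = 67971.3 − 3376×24.24 = −13862.94; K_B = 69409.5 − 3376×(0.999 + 24.3) = −15999.924.
Balance: K_A − x×(3376 − 2414) = K_B, so x = (K_A − K_B)/(3376 − 2414) = 2136.98/962 = 2.22 km.

2.22 km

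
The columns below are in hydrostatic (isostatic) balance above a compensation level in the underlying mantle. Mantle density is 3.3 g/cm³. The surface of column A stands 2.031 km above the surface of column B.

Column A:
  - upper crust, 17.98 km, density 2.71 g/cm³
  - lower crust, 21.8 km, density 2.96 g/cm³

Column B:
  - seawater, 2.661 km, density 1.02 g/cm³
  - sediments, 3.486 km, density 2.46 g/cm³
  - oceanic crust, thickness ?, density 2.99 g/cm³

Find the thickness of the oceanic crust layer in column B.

7.49 km

Take the compensation level at the base of the deeper column (depth z_c below the surface of column A) and equate Σ ρ_i t_i down to z_c; mantle fills any gap and the z_c terms cancel.
Column A: 17.98×2.71 + 21.8×2.96 + (z_c − 39.78)×3.3
Column B: 2.031×0 + 2.661×1.02 + 3.486×2.46 + x×2.99 + (z_c − 2.031 − 6.147 − x)×3.3
The z_c×3.3 term appears on both sides and cancels. Collect the known terms of each column as K = Σ(ρt)_known − 3.3 × (depth of known layers): K_A = 113.2538 − 3.3×39.78 = −18.0202; K_B = 11.28978 − 3.3×(2.031 + 6.147) = −15.69762.
Balance: K_A = K_B − x×(3.3 − 2.99), so x = (K_B − K_A)/(3.3 − 2.99) = 2.32258/0.31 = 7.49 km.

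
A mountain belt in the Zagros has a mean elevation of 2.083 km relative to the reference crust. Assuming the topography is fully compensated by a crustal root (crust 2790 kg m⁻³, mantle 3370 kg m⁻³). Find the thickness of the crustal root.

Equating mass per unit area of the two columns: the weight of the topography is balanced by the buoyancy of the root, ρ_c h = (ρ_m − ρ_c) r.
r = h · ρ_c / (ρ_m − ρ_c) = 2.083 km × 2790 / (3370 − 2790) = 10 km.

10 km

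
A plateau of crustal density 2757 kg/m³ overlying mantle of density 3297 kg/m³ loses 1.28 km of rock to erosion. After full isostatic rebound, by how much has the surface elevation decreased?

0.21 km

Rebound u = e ρ_c/ρ_m = 1.28 km × 2757/3297 = 1.07 km.
Net surface drop = e − u = 1.28 km − 1.07 km = e (ρ_m − ρ_c)/ρ_m = 0.21 km.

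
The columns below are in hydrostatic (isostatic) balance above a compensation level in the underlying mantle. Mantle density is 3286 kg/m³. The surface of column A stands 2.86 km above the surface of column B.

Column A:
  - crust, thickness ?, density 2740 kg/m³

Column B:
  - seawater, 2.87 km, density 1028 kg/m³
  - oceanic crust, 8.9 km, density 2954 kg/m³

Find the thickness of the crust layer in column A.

34.5 km

Take the compensation level at the base of the deeper column (depth z_c below the surface of column A) and equate Σ ρ_i t_i down to z_c; mantle fills any gap and the z_c terms cancel.
Column A: x×2740 + (z_c − 0 − x)×3286
Column B: 2.86×0 + 2.87×1028 + 8.9×2954 + (z_c − 2.86 − 11.77)×3286
The z_c×3286 term appears on both sides and cancels. Collect the known terms of each column as K = Σ(ρt)_known − 3286 × (depth of known layers): K_A = 0 − 3286×0 = 0; K_B = 29240.96 − 3286×(2.86 + 11.77) = −18833.22.
Balance: K_A − x×(3286 − 2740) = K_B, so x = (K_A − K_B)/(3286 − 2740) = 18833.2/546 = 34.5 km.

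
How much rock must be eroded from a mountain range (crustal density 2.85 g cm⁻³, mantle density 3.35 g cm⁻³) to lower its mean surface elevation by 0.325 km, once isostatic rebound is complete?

Net drop Δ = e − u = e − e ρ_c/ρ_m = e (ρ_m − ρ_c)/ρ_m.
e = Δ ρ_m/(ρ_m − ρ_c) = 0.325 km × 3.35/0.5 = 2.18 km.

2.18 km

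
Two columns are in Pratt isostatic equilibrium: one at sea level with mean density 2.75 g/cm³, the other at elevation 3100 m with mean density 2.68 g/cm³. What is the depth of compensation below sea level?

ρ_ref D = ρ (D + h) → D (ρ_ref − ρ) = ρ h.
D = ρ h/(ρ_ref − ρ) = 2.68 × 3100 m/(2.75 − 2.68) = 119000 m.

119000 m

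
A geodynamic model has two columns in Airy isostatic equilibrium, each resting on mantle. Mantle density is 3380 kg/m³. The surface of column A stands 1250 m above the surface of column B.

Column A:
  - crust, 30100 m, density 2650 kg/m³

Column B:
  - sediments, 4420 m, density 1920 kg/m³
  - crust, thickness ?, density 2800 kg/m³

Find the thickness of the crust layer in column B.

19500 m

Take the compensation level at the base of the deeper column (depth z_c below the surface of column A) and equate Σ ρ_i t_i down to z_c; mantle fills any gap and the z_c terms cancel.
Column A: 30100×2650 + (z_c − 30100)×3380
Column B: 1250×0 + 4420×1920 + x×2800 + (z_c − 1250 − 4420 − x)×3380
The z_c×3380 term appears on both sides and cancels. Collect the known terms of each column as K = Σ(ρt)_known − 3380 × (depth of known layers): K_A = 79765000 − 3380×30100 = −21973000; K_B = 8486400 − 3380×(1250 + 4420) = −10678200.
Balance: K_A = K_B − x×(3380 − 2800), so x = (K_B − K_A)/(3380 − 2800) = 11294800/580 = 19500 m.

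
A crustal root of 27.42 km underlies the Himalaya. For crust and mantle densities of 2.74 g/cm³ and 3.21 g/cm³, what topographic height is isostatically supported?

4.7 km

For local isostatic compensation: ρ_c h = (ρ_m − ρ_c) r.
h = r (ρ_m − ρ_c) / ρ_c = 27.42 km × (3.21 − 2.74) / 2.74 = 4.7 km.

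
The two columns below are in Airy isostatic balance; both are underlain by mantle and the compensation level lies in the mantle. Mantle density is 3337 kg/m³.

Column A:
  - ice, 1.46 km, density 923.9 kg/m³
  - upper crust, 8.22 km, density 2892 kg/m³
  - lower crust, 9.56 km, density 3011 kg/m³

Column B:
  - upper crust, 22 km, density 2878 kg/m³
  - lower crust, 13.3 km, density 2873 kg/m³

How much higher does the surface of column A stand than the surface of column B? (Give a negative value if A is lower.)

For any compensation level in the mantle, the mantle terms cancel and isostasy reduces to e = (Σt_A − Σt_B) − (Σ(ρt)_A − Σ(ρt)_B) / ρ_m.
Σt_A = 19.24 km; Σt_B = 35.3 km; Σ(ρt)_A = 53906.294; Σ(ρt)_B = 101526.9 (in km·kg/m³).
e = (19.24 − 35.3) − (53906.294 − 101526.9) / 3337 = −1.79 km.

−1.79 km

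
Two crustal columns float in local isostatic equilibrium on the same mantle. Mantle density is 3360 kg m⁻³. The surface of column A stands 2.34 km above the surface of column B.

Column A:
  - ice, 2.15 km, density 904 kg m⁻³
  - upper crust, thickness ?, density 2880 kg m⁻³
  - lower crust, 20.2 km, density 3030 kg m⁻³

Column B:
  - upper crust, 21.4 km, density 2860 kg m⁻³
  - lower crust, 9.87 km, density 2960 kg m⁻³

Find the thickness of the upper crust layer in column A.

22 km

Take the compensation level at the base of the deeper column (depth z_c below the surface of column A) and equate Σ ρ_i t_i down to z_c; mantle fills any gap and the z_c terms cancel.
Column A: 2.15×904 + x×2880 + 20.2×3030 + (z_c − 22.35 − x)×3360
Column B: 2.34×0 + 21.4×2860 + 9.87×2960 + (z_c − 2.34 − 31.27)×3360
The z_c×3360 term appears on both sides and cancels. Collect the known terms of each column as K = Σ(ρt)_known − 3360 × (depth of known layers): K_A = 63149.6 − 3360×22.35 = −11946.4; K_B = 90419.2 − 3360×(2.34 + 31.27) = −22510.4.
Balance: K_A − x×(3360 − 2880) = K_B, so x = (K_A − K_B)/(3360 − 2880) = 10564/480 = 22 km.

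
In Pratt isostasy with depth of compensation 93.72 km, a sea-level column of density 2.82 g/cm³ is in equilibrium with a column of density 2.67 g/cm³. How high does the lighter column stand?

5.27 km

ρ_ref D = ρ (D + h) → h = D (ρ_ref − ρ)/ρ.
h = 93.72 km × (2.82 − 2.67)/2.67 = 5.27 km.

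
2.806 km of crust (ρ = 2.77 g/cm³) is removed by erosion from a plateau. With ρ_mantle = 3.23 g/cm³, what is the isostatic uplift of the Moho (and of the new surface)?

2.41 km

Unloading: uplift u = e ρ_c/ρ_m = 2.806 km × 2.77/3.23 = 2.41 km.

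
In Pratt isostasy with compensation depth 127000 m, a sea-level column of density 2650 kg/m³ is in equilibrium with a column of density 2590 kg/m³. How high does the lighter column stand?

2940 m

ρ_ref D = ρ (D + h) → h = D (ρ_ref − ρ)/ρ.
h = 127000 m × (2650 − 2590)/2590 = 2940 m.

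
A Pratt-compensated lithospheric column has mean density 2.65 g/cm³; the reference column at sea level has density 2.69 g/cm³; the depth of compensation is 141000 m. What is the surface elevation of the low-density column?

ρ_ref D = ρ (D + h) → h = D (ρ_ref − ρ)/ρ.
h = 141000 m × (2.69 − 2.65)/2.65 = 2130 m.

2130 m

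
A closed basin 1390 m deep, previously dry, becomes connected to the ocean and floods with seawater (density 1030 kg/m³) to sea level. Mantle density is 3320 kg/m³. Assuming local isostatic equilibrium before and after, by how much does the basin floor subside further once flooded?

625 m

After flooding the water column is d + s deep. Its weight must equal the weight of mantle displaced by the extra subsidence s: (d + s) ρ_w = s ρ_m.
s = d ρ_w / (ρ_m − ρ_w) = 1390 m × 1030/(3320 − 1030) = 625 m.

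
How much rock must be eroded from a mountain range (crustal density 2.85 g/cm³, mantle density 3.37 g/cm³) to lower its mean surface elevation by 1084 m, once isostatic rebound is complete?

7030 m

Net drop Δ = e − u = e − e ρ_c/ρ_m = e (ρ_m − ρ_c)/ρ_m.
e = Δ ρ_m/(ρ_m − ρ_c) = 1084 m × 3.37/0.52 = 7030 m.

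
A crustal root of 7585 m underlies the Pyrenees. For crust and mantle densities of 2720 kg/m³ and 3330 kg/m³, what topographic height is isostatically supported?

Balancing pressure at the compensation depth: ρ_c h = (ρ_m − ρ_c) r.
h = r (ρ_m − ρ_c) / ρ_c = 7585 m × (3330 − 2720) / 2720 = 1700 m.

1700 m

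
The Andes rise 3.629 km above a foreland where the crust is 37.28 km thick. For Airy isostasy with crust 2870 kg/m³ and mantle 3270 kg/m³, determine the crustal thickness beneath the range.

Root depth r = h ρ_c / (ρ_m − ρ_c) = 3.629 km × 2870 / 400 = 26.04 km.
Total thickness = T + h + r = 37.28 km + 3.629 km + 26.04 km = 66.9 km.

66.9 km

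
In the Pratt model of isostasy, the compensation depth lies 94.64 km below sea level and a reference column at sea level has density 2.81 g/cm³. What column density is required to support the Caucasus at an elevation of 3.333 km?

2.71 g/cm³

Pratt balance: ρ_ref D = ρ (D + h).
ρ = ρ_ref D/(D + h) = 2.81 × 94.64 km/(94.64 km + 3.333 km) = 2.71 g/cm³.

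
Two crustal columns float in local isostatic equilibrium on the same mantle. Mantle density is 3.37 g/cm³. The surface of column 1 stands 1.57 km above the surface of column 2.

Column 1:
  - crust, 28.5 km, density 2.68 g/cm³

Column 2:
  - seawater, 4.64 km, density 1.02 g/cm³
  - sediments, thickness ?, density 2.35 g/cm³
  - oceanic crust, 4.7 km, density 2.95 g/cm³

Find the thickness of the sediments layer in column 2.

Take the compensation level at the base of the deeper column (depth z_c below the surface of column 1) and equate Σ ρ_i t_i down to z_c; mantle fills any gap and the z_c terms cancel.
Column 1: 28.5×2.68 + (z_c − 28.5)×3.37
Column 2: 1.57×0 + 4.64×1.02 + x×2.35 + 4.7×2.95 + (z_c − 1.57 − 9.34 − x)×3.37
The z_c×3.37 term appears on both sides and cancels. Collect the known terms of each column as K = Σ(ρt)_known − 3.37 × (depth of known layers): K_1 = 76.38 − 3.37×28.5 = −19.665; K_2 = 18.5978 − 3.37×(1.57 + 9.34) = −18.1689.
Balance: K_1 = K_2 − x×(3.37 − 2.35), so x = (K_2 − K_1)/(3.37 − 2.35) = 1.4961/1.02 = 1.47 km.

1.47 km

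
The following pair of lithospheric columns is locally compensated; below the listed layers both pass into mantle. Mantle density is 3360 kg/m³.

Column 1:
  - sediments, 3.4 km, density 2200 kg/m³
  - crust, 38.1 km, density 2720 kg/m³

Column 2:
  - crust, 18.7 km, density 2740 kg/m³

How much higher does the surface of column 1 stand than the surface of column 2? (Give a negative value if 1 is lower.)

For any compensation level in the mantle, the mantle terms cancel and isostasy reduces to e = (Σt_1 − Σt_2) − (Σ(ρt)_1 − Σ(ρt)_2) / ρ_m.
Σt_1 = 41.5 km; Σt_2 = 18.7 km; Σ(ρt)_1 = 111112; Σ(ρt)_2 = 51238 (in km·kg/m³).
e = (41.5 − 18.7) − (111112 − 51238) / 3360 = 4.98 km.

4.98 km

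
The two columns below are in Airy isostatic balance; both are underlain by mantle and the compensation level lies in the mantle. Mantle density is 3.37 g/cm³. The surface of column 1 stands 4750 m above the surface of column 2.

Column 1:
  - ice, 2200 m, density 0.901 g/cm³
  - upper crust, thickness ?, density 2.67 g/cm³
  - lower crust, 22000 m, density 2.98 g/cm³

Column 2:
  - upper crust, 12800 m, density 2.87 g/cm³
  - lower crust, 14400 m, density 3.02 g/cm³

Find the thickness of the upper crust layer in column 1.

19200 m

Take the compensation level at the base of the deeper column (depth z_c below the surface of column 1) and equate Σ ρ_i t_i down to z_c; mantle fills any gap and the z_c terms cancel.
Column 1: 2200×0.901 + x×2.67 + 22000×2.98 + (z_c − 24200 − x)×3.37
Column 2: 4750×0 + 12800×2.87 + 14400×3.02 + (z_c − 4750 − 27200)×3.37
The z_c×3.37 term appears on both sides and cancels. Collect the known terms of each column as K = Σ(ρt)_known − 3.37 × (depth of known layers): K_1 = 67542.2 − 3.37×24200 = −14011.8; K_2 = 80224 − 3.37×(4750 + 27200) = −27447.5.
Balance: K_1 − x×(3.37 − 2.67) = K_2, so x = (K_1 − K_2)/(3.37 − 2.67) = 13435.7/0.7 = 19200 m.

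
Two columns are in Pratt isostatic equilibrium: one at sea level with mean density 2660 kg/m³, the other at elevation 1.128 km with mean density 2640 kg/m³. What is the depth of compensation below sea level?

ρ_ref D = ρ (D + h) → D (ρ_ref − ρ) = ρ h.
D = ρ h/(ρ_ref − ρ) = 2640 × 1.128 km/(2660 − 2640) = 149 km.

149 km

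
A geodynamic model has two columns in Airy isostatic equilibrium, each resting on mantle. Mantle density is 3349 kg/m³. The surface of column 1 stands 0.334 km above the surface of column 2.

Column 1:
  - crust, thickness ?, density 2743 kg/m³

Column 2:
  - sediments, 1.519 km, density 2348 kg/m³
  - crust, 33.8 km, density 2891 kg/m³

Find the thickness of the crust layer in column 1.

29.9 km

Take the compensation level at the base of the deeper column (depth z_c below the surface of column 1) and equate Σ ρ_i t_i down to z_c; mantle fills any gap and the z_c terms cancel.
Column 1: x×2743 + (z_c − 0 − x)×3349
Column 2: 0.334×0 + 1.519×2348 + 33.8×2891 + (z_c − 0.334 − 35.319)×3349
The z_c×3349 term appears on both sides and cancels. Collect the known terms of each column as K = Σ(ρt)_known − 3349 × (depth of known layers): K_1 = 0 − 3349×0 = 0; K_2 = 101282.412 − 3349×(0.334 + 35.319) = −18119.485.
Balance: K_1 − x×(3349 − 2743) = K_2, so x = (K_1 − K_2)/(3349 − 2743) = 18119.5/606 = 29.9 km.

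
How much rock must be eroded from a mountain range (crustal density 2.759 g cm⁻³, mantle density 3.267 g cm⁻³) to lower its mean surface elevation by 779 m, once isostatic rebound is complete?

5010 m

Net drop Δ = e − u = e − e ρ_c/ρ_m = e (ρ_m − ρ_c)/ρ_m.
e = Δ ρ_m/(ρ_m − ρ_c) = 779 m × 3.267/0.508 = 5010 m.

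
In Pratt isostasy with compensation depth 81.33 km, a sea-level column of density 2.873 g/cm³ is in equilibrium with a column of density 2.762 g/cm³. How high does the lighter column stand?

ρ_ref D = ρ (D + h) → h = D (ρ_ref − ρ)/ρ.
h = 81.33 km × (2.873 − 2.762)/2.762 = 3.27 km.

3.27 km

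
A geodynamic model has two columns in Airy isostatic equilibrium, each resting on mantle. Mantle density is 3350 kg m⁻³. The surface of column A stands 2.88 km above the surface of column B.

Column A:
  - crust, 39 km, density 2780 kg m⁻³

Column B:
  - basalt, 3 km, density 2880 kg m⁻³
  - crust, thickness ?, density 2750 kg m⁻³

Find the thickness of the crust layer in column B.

Take the compensation level at the base of the deeper column (depth z_c below the surface of column A) and equate Σ ρ_i t_i down to z_c; mantle fills any gap and the z_c terms cancel.
Column A: 39×2780 + (z_c − 39)×3350
Column B: 2.88×0 + 3×2880 + x×2750 + (z_c − 2.88 − 3 − x)×3350
The z_c×3350 term appears on both sides and cancels. Collect the known terms of each column as K = Σ(ρt)_known − 3350 × (depth of known layers): K_A = 108420 − 3350×39 = −22230; K_B = 8640 − 3350×(2.88 + 3) = −11058.
Balance: K_A = K_B − x×(3350 − 2750), so x = (K_B − K_A)/(3350 − 2750) = 11172/600 = 18.6 km.

18.6 km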